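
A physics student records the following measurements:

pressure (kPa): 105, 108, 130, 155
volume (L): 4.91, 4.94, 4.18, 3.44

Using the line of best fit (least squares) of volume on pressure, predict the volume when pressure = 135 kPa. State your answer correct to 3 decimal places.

4.046

n = 4, Σx = 498, Σy = 17.47, Σxy = 2125.67, Σx² = 63614
Sxx = Σx² − (Σx)²/n = 63614 − 62001 = 1613
Sxy = Σxy − (Σx)(Σy)/n = 2125.67 − 2175.015 = -49.345
b = Sxy/Sxx = -49.345/1613 = -0.030592
a = ȳ − b·x̄ = 4.3675 − (-0.030592)·124.5 = 8.176212
ŷ(135) = a + b·135 = 8.176212 + (-0.030592)·135 = 4.046283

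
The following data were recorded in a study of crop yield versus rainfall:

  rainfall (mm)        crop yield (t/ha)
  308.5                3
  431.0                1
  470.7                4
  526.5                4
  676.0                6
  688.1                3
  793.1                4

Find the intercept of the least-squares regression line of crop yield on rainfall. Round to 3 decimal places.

1.222

n = 7, Σx = 3893.9, Σy = 25, Σxy = 14638, Σx² = 2339159.21
Sxx = Σx² − (Σx)²/n = 2339159.21 − 2166065.315714 = 173093.894286
Sxy = Σxy − (Σx)(Σy)/n = 14638 − 13906.785714 = 731.214286
b = Sxy/Sxx = 731.214286/173093.894286 = 0.004224
a = ȳ − b·x̄ = 3.571429 − 0.004224·556.271429 = 1.221527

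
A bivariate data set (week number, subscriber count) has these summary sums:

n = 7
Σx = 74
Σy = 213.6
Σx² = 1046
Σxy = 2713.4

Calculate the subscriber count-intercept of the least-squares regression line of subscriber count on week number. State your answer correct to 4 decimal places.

12.2611

Sxx = Σx² − (Σx)²/n = 1046 − 782.285714 = 263.714286
Sxy = Σxy − (Σx)(Σy)/n = 2713.4 − 2258.057143 = 455.342857
b = Sxy/Sxx = 455.342857/263.714286 = 1.726652
a = ȳ − b·x̄ = 30.514286 − 1.726652·10.571429 = 12.261105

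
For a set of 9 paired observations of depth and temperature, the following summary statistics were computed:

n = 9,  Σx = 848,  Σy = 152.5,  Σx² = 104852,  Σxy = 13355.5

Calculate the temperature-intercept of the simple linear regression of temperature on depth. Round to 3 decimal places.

20.771

Sxx = Σx² − (Σx)²/n = 104852 − 79900.444444 = 24951.555556
Sxy = Σxy − (Σx)(Σy)/n = 13355.5 − 14368.888889 = -1013.388889
b = Sxy/Sxx = -1013.388889/24951.555556 = -0.040614
a = ȳ − b·x̄ = 16.944444 − (-0.040614)·94.222222 = 20.771210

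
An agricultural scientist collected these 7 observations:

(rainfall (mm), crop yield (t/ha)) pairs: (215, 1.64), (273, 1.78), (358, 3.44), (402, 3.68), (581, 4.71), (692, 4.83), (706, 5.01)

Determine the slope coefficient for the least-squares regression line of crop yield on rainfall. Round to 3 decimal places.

n = 7, Σx = 3227, Σy = 25.09, Σxy = 13165.35, Σx² = 1725383
Sxx = Σx² − (Σx)²/n = 1725383 − 1487647 = 237736
Sxy = Σxy − (Σx)(Σy)/n = 13165.35 − 11566.49 = 1598.86
b = Sxy/Sxx = 1598.86/237736 = 0.006725

0.007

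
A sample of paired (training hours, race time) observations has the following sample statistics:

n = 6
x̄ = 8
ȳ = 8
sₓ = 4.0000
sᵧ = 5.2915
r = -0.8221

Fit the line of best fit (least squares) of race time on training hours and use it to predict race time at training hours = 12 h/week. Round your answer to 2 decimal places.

b = r · sᵧ/sₓ = -0.8221 · 5.2915/4 = -1.087536
a = ȳ − b·x̄ = 8 − (-1.087536)·8 = 16.700284
ŷ(12) = a + b·12 = 16.700284 + (-1.087536)·12 = 3.649858

3.65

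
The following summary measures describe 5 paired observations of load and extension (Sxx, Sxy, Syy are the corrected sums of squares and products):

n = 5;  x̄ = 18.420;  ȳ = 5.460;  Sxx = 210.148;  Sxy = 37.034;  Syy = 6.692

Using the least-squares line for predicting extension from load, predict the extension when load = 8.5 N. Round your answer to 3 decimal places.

b = Sxy/Sxx = 37.034/210.148 = 0.176228
a = ȳ − b·x̄ = 5.46 − 0.176228·18.42 = 2.213877
ŷ(8.5) = a + b·8.5 = 2.213877 + 0.176228·8.5 = 3.711816

3.712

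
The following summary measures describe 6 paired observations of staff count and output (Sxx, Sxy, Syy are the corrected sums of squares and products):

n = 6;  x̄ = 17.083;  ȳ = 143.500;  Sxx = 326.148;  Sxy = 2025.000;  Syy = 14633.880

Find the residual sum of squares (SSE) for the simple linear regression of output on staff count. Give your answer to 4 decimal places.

b = Sxy/Sxx = 2025/326.148 = 6.208838
SSE = Syy − b·Sxy = 14633.88 − 6.208838·2025 = 2060.983646

2060.9836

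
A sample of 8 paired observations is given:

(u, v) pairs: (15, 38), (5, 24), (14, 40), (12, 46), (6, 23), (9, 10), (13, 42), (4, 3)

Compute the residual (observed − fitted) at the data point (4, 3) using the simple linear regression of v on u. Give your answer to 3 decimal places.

-8.437

n = 8, Σx = 78, Σy = 226, Σxy = 2588, Σx² = 892
Sxx = Σx² − (Σx)²/n = 892 − 760.5 = 131.5
Sxy = Σxy − (Σx)(Σy)/n = 2588 − 2203.5 = 384.5
b = Sxy/Sxx = 384.5/131.5 = 2.923954
a = ȳ − b·x̄ = 28.25 − 2.923954·9.75 = -0.258555
ŷ(4) = -0.258555 + 2.923954·4 = 11.437262
residual = y − ŷ = 3 − 11.437262 = -8.437262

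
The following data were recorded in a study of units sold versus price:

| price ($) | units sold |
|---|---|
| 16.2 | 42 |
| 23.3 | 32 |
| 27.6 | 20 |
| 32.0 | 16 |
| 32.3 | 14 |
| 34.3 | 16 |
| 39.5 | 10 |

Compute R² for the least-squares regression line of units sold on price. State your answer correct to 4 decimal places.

0.9393

n = 7, Σx = 205.2, Σy = 150, Σxy = 3886, Σx² = 6371.12, Σy² = 3996
Sxx = Σx² − (Σx)²/n = 6371.12 − 6015.291429 = 355.828571
Sxy = Σxy − (Σx)(Σy)/n = 3886 − 4397.142857 = -511.142857
Syy = Σy² − (Σy)²/n = 3996 − 3214.285714 = 781.714286
R² = Sxy²/(Sxx·Syy) = (-511.142857)²/(355.828571·781.714286) = 0.939281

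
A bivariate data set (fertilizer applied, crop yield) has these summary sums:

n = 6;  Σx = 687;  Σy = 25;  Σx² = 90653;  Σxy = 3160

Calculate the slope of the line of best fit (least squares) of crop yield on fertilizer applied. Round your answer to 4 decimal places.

0.0248

Sxx = Σx² − (Σx)²/n = 90653 − 78661.5 = 11991.5
Sxy = Σxy − (Σx)(Σy)/n = 3160 − 2862.5 = 297.5
b = Sxy/Sxx = 297.5/11991.5 = 0.024809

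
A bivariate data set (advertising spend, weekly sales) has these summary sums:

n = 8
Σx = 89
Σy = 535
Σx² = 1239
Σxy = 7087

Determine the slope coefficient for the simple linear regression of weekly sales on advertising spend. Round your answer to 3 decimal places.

Sxx = Σx² − (Σx)²/n = 1239 − 990.125 = 248.875
Sxy = Σxy − (Σx)(Σy)/n = 7087 − 5951.875 = 1135.125
b = Sxy/Sxx = 1135.125/248.875 = 4.561025

4.561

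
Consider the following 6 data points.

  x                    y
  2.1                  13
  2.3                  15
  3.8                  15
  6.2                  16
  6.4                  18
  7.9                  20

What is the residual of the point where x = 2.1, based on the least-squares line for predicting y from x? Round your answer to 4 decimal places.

-0.6192

n = 6, Σx = 28.7, Σy = 97, Σxy = 491.2, Σx² = 165.95
Sxx = Σx² − (Σx)²/n = 165.95 − 137.281667 = 28.668333
Sxy = Σxy − (Σx)(Σy)/n = 491.2 − 463.983333 = 27.216667
b = Sxy/Sxx = 27.216667/28.668333 = 0.949363
a = ȳ − b·x̄ = 16.166667 − 0.949363·4.783333 = 11.625545
ŷ(2.1) = 11.625545 + 0.949363·2.1 = 13.619208
residual = y − ŷ = 13 − 13.619208 = -0.619208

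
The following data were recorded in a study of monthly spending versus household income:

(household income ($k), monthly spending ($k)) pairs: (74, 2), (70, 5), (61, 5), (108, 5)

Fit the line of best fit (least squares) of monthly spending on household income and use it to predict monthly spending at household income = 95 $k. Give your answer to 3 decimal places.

4.418

n = 4, Σx = 313, Σy = 17, Σxy = 1343, Σx² = 25761
Sxx = Σx² − (Σx)²/n = 25761 − 24492.25 = 1268.75
Sxy = Σxy − (Σx)(Σy)/n = 1343 − 1330.25 = 12.75
b = Sxy/Sxx = 12.75/1268.75 = 0.010049
a = ȳ − b·x̄ = 4.25 − 0.010049·78.25 = 3.463645
ŷ(95) = a + b·95 = 3.463645 + 0.010049·95 = 4.418325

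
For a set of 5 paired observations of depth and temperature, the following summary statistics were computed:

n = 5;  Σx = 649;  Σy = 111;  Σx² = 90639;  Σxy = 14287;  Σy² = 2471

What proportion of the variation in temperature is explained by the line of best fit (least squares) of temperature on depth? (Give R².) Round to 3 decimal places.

0.335

Sxx = Σx² − (Σx)²/n = 90639 − 84240.2 = 6398.8
Sxy = Σxy − (Σx)(Σy)/n = 14287 − 14407.8 = -120.8
Syy = Σy² − (Σy)²/n = 2471 − 2464.2 = 6.8
R² = Sxy²/(Sxx·Syy) = (-120.8)²/(6398.8·6.8) = 0.335372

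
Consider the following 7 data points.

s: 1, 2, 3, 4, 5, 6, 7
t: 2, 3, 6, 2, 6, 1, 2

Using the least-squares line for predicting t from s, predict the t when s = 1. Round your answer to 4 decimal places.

3.5714

n = 7, Σx = 28, Σy = 22, Σxy = 84, Σx² = 140
Sxx = Σx² − (Σx)²/n = 140 − 112 = 28
Sxy = Σxy − (Σx)(Σy)/n = 84 − 88 = -4
b = Sxy/Sxx = -4/28 = -0.142857
a = ȳ − b·x̄ = 3.142857 − (-0.142857)·4 = 3.714286
ŷ(1) = a + b·1 = 3.714286 + (-0.142857)·1 = 3.571429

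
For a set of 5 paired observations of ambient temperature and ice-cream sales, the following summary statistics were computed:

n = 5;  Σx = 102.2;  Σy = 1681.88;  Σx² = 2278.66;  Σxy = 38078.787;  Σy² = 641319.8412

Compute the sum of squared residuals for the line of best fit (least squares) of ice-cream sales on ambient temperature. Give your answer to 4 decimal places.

3360.9004

Sxx = Σx² − (Σx)²/n = 2278.66 − 2088.968 = 189.692
Sxy = Σxy − (Σx)(Σy)/n = 38078.787 − 34377.6272 = 3701.1598
Syy = Σy² − (Σy)²/n = 641319.8412 − 565744.06688 = 75575.77432
b = Sxy/Sxx = 3701.1598/189.692 = 19.511417
SSE = Syy − b·Sxy = 75575.77432 − 19.511417·3701.1598 = 3360.900392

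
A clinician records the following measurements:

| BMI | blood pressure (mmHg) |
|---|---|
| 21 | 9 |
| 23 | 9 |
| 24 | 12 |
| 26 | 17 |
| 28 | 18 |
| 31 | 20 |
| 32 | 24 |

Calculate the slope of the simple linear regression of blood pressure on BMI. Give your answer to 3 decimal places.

n = 7, Σx = 185, Σy = 109, Σxy = 3018, Σx² = 4991
Sxx = Σx² − (Σx)²/n = 4991 − 4889.285714 = 101.714286
Sxy = Σxy − (Σx)(Σy)/n = 3018 − 2880.714286 = 137.285714
b = Sxy/Sxx = 137.285714/101.714286 = 1.349719

1.350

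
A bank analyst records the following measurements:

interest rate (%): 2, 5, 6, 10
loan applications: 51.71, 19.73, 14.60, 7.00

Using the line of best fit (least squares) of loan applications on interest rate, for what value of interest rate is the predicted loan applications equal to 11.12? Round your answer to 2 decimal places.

n = 4, Σx = 23, Σy = 93.04, Σxy = 359.67, Σx² = 165
Sxx = Σx² − (Σx)²/n = 165 − 132.25 = 32.75
Sxy = Σxy − (Σx)(Σy)/n = 359.67 − 534.98 = -175.31
b = Sxy/Sxx = -175.31/32.75 = -5.352977
a = ȳ − b·x̄ = 23.26 − (-5.352977)·5.75 = 54.039618
Set a + b·x = 11.12: x = (11.12 − 54.039618) / (-5.352977) = 8.017897

8.02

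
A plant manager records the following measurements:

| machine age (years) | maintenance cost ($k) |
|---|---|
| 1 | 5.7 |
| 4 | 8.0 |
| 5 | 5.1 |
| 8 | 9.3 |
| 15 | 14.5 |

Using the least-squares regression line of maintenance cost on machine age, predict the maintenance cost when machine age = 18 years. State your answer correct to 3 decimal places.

15.966

n = 5, Σx = 33, Σy = 42.6, Σxy = 355.1, Σx² = 331
Sxx = Σx² − (Σx)²/n = 331 − 217.8 = 113.2
Sxy = Σxy − (Σx)(Σy)/n = 355.1 − 281.16 = 73.94
b = Sxy/Sxx = 73.94/113.2 = 0.653180
a = ȳ − b·x̄ = 8.52 − 0.653180·6.6 = 4.209011
ŷ(18) = a + b·18 = 4.209011 + 0.653180·18 = 15.966254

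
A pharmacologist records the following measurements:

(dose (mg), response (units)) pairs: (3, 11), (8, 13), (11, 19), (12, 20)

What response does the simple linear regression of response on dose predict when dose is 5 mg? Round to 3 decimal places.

n = 4, Σx = 34, Σy = 63, Σxy = 586, Σx² = 338
Sxx = Σx² − (Σx)²/n = 338 − 289 = 49
Sxy = Σxy − (Σx)(Σy)/n = 586 − 535.5 = 50.5
b = Sxy/Sxx = 50.5/49 = 1.030612
a = ȳ − b·x̄ = 15.75 − 1.030612·8.5 = 6.989796
ŷ(5) = a + b·5 = 6.989796 + 1.030612·5 = 12.142857

12.143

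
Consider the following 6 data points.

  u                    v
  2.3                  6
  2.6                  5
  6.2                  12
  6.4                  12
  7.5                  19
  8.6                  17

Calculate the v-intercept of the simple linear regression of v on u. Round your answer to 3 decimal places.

n = 6, Σx = 33.6, Σy = 71, Σxy = 466.7, Σx² = 221.66
Sxx = Σx² − (Σx)²/n = 221.66 − 188.16 = 33.5
Sxy = Σxy − (Σx)(Σy)/n = 466.7 − 397.6 = 69.1
b = Sxy/Sxx = 69.1/33.5 = 2.062687
a = ȳ − b·x̄ = 11.833333 − 2.062687·5.6 = 0.282289

0.282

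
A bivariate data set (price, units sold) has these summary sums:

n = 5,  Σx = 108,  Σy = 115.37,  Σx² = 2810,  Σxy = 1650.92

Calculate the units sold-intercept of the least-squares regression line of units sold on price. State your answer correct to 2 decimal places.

Sxx = Σx² − (Σx)²/n = 2810 − 2332.8 = 477.2
Sxy = Σxy − (Σx)(Σy)/n = 1650.92 − 2491.992 = -841.072
b = Sxy/Sxx = -841.072/477.2 = -1.762515
a = ȳ − b·x̄ = 23.074 − (-1.762515)·21.6 = 61.144317

61.14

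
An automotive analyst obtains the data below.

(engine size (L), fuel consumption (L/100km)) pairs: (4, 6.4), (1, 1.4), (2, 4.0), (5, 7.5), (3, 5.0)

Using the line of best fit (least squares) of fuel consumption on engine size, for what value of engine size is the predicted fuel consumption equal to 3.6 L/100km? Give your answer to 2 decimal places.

n = 5, Σx = 15, Σy = 24.3, Σxy = 87.5, Σx² = 55
Sxx = Σx² − (Σx)²/n = 55 − 45 = 10
Sxy = Σxy − (Σx)(Σy)/n = 87.5 − 72.9 = 14.6
b = Sxy/Sxx = 14.6/10 = 1.46
a = ȳ − b·x̄ = 4.86 − 1.46·3 = 0.48
Set a + b·x = 3.6: x = (3.6 − 0.48) / 1.46 = 2.136986

2.14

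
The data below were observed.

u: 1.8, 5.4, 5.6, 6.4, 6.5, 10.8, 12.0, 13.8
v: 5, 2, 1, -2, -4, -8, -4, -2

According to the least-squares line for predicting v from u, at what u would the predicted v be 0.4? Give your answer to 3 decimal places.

n = 8, Σx = 62.3, Σy = -12, Σxy = -175.4, Σx² = 598.05
Sxx = Σx² − (Σx)²/n = 598.05 − 485.16125 = 112.88875
Sxy = Σxy − (Σx)(Σy)/n = -175.4 − (-93.45) = -81.95
b = Sxy/Sxx = -81.95/112.88875 = -0.725936
a = ȳ − b·x̄ = -1.5 − (-0.725936)·7.7875 = 4.153226
Set a + b·x = 0.4: x = (0.4 − 4.153226) / (-0.725936) = 5.170189

5.170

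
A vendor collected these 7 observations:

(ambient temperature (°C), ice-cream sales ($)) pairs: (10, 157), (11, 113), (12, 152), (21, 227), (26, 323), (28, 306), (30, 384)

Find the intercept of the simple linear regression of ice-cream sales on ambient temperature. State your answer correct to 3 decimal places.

10.607

n = 7, Σx = 138, Σy = 1662, Σxy = 37890, Σx² = 3166
Sxx = Σx² − (Σx)²/n = 3166 − 2720.571429 = 445.428571
Sxy = Σxy − (Σx)(Σy)/n = 37890 − 32765.142857 = 5124.857143
b = Sxy/Sxx = 5124.857143/445.428571 = 11.505452
a = ȳ − b·x̄ = 237.428571 − 11.505452·19.714286 = 10.606799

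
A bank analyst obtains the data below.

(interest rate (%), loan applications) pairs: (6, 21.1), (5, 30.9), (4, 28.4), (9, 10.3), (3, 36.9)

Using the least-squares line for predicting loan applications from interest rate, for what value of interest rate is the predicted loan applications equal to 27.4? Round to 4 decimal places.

n = 5, Σx = 27, Σy = 127.6, Σxy = 598.1, Σx² = 167
Sxx = Σx² − (Σx)²/n = 167 − 145.8 = 21.2
Sxy = Σxy − (Σx)(Σy)/n = 598.1 − 689.04 = -90.94
b = Sxy/Sxx = -90.94/21.2 = -4.289623
a = ȳ − b·x̄ = 25.52 − (-4.289623)·5.4 = 48.683962
Set a + b·x = 27.4: x = (27.4 − 48.683962) / (-4.289623) = 4.961733

4.9617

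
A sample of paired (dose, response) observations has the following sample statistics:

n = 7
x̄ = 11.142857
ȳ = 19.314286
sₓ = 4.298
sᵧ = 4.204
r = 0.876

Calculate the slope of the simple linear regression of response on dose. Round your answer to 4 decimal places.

0.8568

b = r · sᵧ/sₓ = 0.876 · 4.204/4.298 = 0.856841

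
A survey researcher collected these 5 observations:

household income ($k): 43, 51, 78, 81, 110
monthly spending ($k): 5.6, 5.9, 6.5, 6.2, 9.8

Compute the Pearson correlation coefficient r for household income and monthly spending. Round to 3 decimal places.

n = 5, Σx = 363, Σy = 34, Σxy = 2628.9, Σx² = 29195, Σy² = 242.9
Sxx = Σx² − (Σx)²/n = 29195 − 26353.8 = 2841.2
Sxy = Σxy − (Σx)(Σy)/n = 2628.9 − 2468.4 = 160.5
Syy = Σy² − (Σy)²/n = 242.9 − 231.2 = 11.7
r = Sxy/√(Sxx·Syy) = 160.5/√(33242.04) = 160.5/182.323997 = 0.880301

0.880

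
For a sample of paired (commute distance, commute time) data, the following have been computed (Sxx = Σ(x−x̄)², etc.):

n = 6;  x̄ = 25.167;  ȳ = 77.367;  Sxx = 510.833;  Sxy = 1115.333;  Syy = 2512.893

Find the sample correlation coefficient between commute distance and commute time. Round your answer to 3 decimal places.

r = Sxy/√(Sxx·Syy) = 1115.333/√(1283668.669869) = 1115.333/1132.991028 = 0.984415

0.984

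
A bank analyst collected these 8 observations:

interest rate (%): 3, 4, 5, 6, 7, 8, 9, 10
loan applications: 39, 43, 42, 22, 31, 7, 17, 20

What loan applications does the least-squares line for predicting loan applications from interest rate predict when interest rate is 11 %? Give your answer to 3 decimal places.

8.393

n = 8, Σx = 52, Σy = 221, Σxy = 1257, Σx² = 380
Sxx = Σx² − (Σx)²/n = 380 − 338 = 42
Sxy = Σxy − (Σx)(Σy)/n = 1257 − 1436.5 = -179.5
b = Sxy/Sxx = -179.5/42 = -4.273810
a = ȳ − b·x̄ = 27.625 − (-4.273810)·6.5 = 55.404762
ŷ(11) = a + b·11 = 55.404762 + (-4.273810)·11 = 8.392857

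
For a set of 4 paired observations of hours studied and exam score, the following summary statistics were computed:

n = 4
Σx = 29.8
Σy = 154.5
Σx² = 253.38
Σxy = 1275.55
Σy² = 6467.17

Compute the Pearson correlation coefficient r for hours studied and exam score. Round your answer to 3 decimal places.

0.995

Sxx = Σx² − (Σx)²/n = 253.38 − 222.01 = 31.37
Sxy = Σxy − (Σx)(Σy)/n = 1275.55 − 1151.025 = 124.525
Syy = Σy² − (Σy)²/n = 6467.17 − 5967.5625 = 499.6075
r = Sxy/√(Sxx·Syy) = 124.525/√(15672.687275) = 124.525/125.190604 = 0.994683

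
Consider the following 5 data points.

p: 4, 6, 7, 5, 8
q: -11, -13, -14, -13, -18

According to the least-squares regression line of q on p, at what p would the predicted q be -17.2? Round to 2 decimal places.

8.27

n = 5, Σx = 30, Σy = -69, Σxy = -429, Σx² = 190
Sxx = Σx² − (Σx)²/n = 190 − 180 = 10
Sxy = Σxy − (Σx)(Σy)/n = -429 − (-414) = -15
b = Sxy/Sxx = -15/10 = -1.5
a = ȳ − b·x̄ = -13.8 − (-1.5)·6 = -4.8
Set a + b·x = -17.2: x = (-17.2 − (-4.8)) / (-1.5) = 8.266667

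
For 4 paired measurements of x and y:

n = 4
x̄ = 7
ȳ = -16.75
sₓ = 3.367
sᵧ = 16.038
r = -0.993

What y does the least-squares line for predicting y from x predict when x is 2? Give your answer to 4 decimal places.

b = r · sᵧ/sₓ = -0.993 · 16.038/3.367 = -4.729948
a = ȳ − b·x̄ = -16.75 − (-4.729948)·7 = 16.359634
ŷ(2) = a + b·2 = 16.359634 + (-4.729948)·2 = 6.899739

6.8997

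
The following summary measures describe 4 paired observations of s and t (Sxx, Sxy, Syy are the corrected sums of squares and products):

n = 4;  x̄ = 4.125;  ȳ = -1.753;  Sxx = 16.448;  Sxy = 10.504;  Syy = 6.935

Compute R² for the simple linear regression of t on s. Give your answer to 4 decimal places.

R² = Sxy²/(Sxx·Syy) = (10.504)²/(16.448·6.935) = 0.967275

0.9673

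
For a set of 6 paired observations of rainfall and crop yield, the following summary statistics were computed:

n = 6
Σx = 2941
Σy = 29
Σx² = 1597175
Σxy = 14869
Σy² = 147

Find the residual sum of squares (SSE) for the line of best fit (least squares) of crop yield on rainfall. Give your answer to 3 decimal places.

4.083

Sxx = Σx² − (Σx)²/n = 1597175 − 1441580.166667 = 155594.833333
Sxy = Σxy − (Σx)(Σy)/n = 14869 − 14214.833333 = 654.166667
Syy = Σy² − (Σy)²/n = 147 − 140.166667 = 6.833333
b = Sxy/Sxx = 654.166667/155594.833333 = 0.004204
SSE = Syy − b·Sxy = 6.833333 − 0.004204·654.166667 = 4.083023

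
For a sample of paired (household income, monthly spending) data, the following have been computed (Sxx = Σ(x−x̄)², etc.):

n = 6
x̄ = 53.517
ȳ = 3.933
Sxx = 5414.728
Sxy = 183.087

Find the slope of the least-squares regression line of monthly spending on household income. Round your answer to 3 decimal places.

b = Sxy/Sxx = 183.087/5414.728 = 0.033813

0.034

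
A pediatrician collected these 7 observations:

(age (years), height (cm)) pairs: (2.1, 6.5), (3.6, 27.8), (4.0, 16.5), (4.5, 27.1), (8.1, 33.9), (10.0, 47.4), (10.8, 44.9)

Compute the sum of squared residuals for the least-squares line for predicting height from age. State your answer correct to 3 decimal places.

n = 7, Σx = 43.1, Σy = 204.1, Σxy = 1535.19, Σx² = 335.87, Σy² = 7233.73
Sxx = Σx² − (Σx)²/n = 335.87 − 265.372857 = 70.497143
Sxy = Σxy − (Σx)(Σy)/n = 1535.19 − 1256.672857 = 278.517143
Syy = Σy² − (Σy)²/n = 7233.73 − 5950.972857 = 1282.757143
b = Sxy/Sxx = 278.517143/70.497143 = 3.950758
SSE = Syy − b·Sxy = 1282.757143 − 3.950758·278.517143 = 182.403345

182.403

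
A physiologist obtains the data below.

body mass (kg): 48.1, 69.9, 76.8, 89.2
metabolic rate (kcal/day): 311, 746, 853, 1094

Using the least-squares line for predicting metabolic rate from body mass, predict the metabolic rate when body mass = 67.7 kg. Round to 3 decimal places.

688.314

n = 4, Σx = 284, Σy = 3004, Σxy = 230199.7, Σx² = 21054.5
Sxx = Σx² − (Σx)²/n = 21054.5 − 20164 = 890.5
Sxy = Σxy − (Σx)(Σy)/n = 230199.7 − 213284 = 16915.7
b = Sxy/Sxx = 16915.7/890.5 = 18.995733
a = ȳ − b·x̄ = 751 − 18.995733·71 = -597.697024
ŷ(67.7) = a + b·67.7 = -597.697024 + 18.995733·67.7 = 688.314082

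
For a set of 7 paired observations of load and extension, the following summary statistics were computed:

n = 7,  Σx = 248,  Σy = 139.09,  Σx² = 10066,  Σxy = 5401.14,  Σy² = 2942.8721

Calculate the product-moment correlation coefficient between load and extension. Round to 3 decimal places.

0.989

Sxx = Σx² − (Σx)²/n = 10066 − 8786.285714 = 1279.714286
Sxy = Σxy − (Σx)(Σy)/n = 5401.14 − 4927.76 = 473.38
Syy = Σy² − (Σy)²/n = 2942.8721 − 2763.7183 = 179.1538
r = Sxy/√(Sxx·Syy) = 473.38/√(229265.6772) = 473.38/478.816956 = 0.988645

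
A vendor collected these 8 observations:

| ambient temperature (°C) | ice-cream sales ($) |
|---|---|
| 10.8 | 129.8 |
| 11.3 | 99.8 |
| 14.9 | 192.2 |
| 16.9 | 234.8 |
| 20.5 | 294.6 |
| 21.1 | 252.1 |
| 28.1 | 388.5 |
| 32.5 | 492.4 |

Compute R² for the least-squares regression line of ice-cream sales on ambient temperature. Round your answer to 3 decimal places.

n = 8, Σx = 156.1, Σy = 2084.2, Σxy = 47639.94, Σx² = 3463.27, Σy² = 662613.54
Sxx = Σx² − (Σx)²/n = 3463.27 − 3045.90125 = 417.36875
Sxy = Σxy − (Σx)(Σy)/n = 47639.94 − 40667.9525 = 6971.9875
Syy = Σy² − (Σy)²/n = 662613.54 − 542986.205 = 119627.335
R² = Sxy²/(Sxx·Syy) = (6971.9875)²/(417.36875·119627.335) = 0.973560

0.974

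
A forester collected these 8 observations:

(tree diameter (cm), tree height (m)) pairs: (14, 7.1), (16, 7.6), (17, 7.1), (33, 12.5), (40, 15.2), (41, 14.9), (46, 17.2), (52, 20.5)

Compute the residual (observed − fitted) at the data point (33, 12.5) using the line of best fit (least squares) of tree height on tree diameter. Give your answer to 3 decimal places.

n = 8, Σx = 259, Σy = 102.1, Σxy = 3830.3, Σx² = 9931
Sxx = Σx² − (Σx)²/n = 9931 − 8385.125 = 1545.875
Sxy = Σxy − (Σx)(Σy)/n = 3830.3 − 3305.4875 = 524.8125
b = Sxy/Sxx = 524.8125/1545.875 = 0.339492
a = ȳ − b·x̄ = 12.7625 − 0.339492·32.375 = 1.771440
ŷ(33) = 1.771440 + 0.339492·33 = 12.974683
residual = y − ŷ = 12.5 − 12.974683 = -0.474683

-0.475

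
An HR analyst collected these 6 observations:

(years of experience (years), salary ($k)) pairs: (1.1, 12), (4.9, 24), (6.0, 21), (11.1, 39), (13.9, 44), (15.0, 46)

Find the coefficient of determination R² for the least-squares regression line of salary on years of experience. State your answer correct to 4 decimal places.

n = 6, Σx = 52, Σy = 186, Σxy = 1991.3, Σx² = 602.64, Σy² = 6734
Sxx = Σx² − (Σx)²/n = 602.64 − 450.666667 = 151.973333
Sxy = Σxy − (Σx)(Σy)/n = 1991.3 − 1612 = 379.3
Syy = Σy² − (Σy)²/n = 6734 − 5766 = 968
R² = Sxy²/(Sxx·Syy) = (379.3)²/(151.973333·968) = 0.977964

0.9780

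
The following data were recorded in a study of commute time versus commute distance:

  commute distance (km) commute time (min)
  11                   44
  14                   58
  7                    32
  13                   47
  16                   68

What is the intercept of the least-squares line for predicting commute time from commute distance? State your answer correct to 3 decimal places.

n = 5, Σx = 61, Σy = 249, Σxy = 3219, Σx² = 791
Sxx = Σx² − (Σx)²/n = 791 − 744.2 = 46.8
Sxy = Σxy − (Σx)(Σy)/n = 3219 − 3037.8 = 181.2
b = Sxy/Sxx = 181.2/46.8 = 3.871795
a = ȳ − b·x̄ = 49.8 − 3.871795·12.2 = 2.564103

2.564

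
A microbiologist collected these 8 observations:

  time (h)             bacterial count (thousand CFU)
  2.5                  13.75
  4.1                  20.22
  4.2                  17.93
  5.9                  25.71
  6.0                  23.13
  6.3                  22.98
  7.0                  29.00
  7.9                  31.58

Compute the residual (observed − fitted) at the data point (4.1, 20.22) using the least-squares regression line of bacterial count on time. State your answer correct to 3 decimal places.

1.590

n = 8, Σx = 43.9, Σy = 184.3, Σxy = 1080.308, Σx² = 262.61
Sxx = Σx² − (Σx)²/n = 262.61 − 240.90125 = 21.70875
Sxy = Σxy − (Σx)(Σy)/n = 1080.308 − 1011.34625 = 68.96175
b = Sxy/Sxx = 68.96175/21.70875 = 3.176680
a = ȳ − b·x̄ = 23.0375 − 3.176680·5.4875 = 5.605469
ŷ(4.1) = 5.605469 + 3.176680·4.1 = 18.629857
residual = y − ŷ = 20.22 − 18.629857 = 1.590143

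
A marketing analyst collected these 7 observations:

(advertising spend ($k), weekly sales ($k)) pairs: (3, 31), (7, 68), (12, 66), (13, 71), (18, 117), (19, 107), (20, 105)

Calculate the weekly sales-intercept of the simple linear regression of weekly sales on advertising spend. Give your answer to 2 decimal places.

n = 7, Σx = 92, Σy = 565, Σxy = 8523, Σx² = 1456
Sxx = Σx² − (Σx)²/n = 1456 − 1209.142857 = 246.857143
Sxy = Σxy − (Σx)(Σy)/n = 8523 − 7425.714286 = 1097.285714
b = Sxy/Sxx = 1097.285714/246.857143 = 4.445023
a = ȳ − b·x̄ = 80.714286 − 4.445023·13.142857 = 22.293981

22.29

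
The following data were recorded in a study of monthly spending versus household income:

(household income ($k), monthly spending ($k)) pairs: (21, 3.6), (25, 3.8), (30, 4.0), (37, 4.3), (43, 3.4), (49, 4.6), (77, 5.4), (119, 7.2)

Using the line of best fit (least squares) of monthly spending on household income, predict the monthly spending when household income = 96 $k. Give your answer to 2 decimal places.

n = 8, Σx = 401, Σy = 36.3, Σxy = 2093.9, Σx² = 27675
Sxx = Σx² − (Σx)²/n = 27675 − 20100.125 = 7574.875
Sxy = Σxy − (Σx)(Σy)/n = 2093.9 − 1819.5375 = 274.3625
b = Sxy/Sxx = 274.3625/7574.875 = 0.036220
a = ȳ − b·x̄ = 4.5375 − 0.036220·50.125 = 2.721969
ŷ(96) = a + b·96 = 2.721969 + 0.036220·96 = 6.199096

6.20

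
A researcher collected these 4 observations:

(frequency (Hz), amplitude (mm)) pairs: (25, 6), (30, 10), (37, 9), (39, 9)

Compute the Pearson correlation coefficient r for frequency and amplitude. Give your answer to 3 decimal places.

n = 4, Σx = 131, Σy = 34, Σxy = 1134, Σx² = 4415, Σy² = 298
Sxx = Σx² − (Σx)²/n = 4415 − 4290.25 = 124.75
Sxy = Σxy − (Σx)(Σy)/n = 1134 − 1113.5 = 20.5
Syy = Σy² − (Σy)²/n = 298 − 289 = 9
r = Sxy/√(Sxx·Syy) = 20.5/√(1122.75) = 20.5/33.507462 = 0.611804

0.612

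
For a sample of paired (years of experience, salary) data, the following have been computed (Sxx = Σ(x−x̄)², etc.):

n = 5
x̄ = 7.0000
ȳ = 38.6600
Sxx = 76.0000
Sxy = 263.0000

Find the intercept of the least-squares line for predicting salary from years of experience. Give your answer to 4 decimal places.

14.4363

b = Sxy/Sxx = 263/76 = 3.460526
a = ȳ − b·x̄ = 38.66 − 3.460526·7 = 14.436316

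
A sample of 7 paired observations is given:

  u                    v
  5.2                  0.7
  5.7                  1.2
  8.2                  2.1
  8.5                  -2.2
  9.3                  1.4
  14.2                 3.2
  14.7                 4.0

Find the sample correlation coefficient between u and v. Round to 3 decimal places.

0.633

n = 7, Σx = 65.8, Σy = 10.4, Σxy = 126.26, Σx² = 703.24, Σy² = 39.38
Sxx = Σx² − (Σx)²/n = 703.24 − 618.52 = 84.72
Sxy = Σxy − (Σx)(Σy)/n = 126.26 − 97.76 = 28.5
Syy = Σy² − (Σy)²/n = 39.38 − 15.451429 = 23.928571
r = Sxy/√(Sxx·Syy) = 28.5/√(2027.228571) = 28.5/45.024755 = 0.632985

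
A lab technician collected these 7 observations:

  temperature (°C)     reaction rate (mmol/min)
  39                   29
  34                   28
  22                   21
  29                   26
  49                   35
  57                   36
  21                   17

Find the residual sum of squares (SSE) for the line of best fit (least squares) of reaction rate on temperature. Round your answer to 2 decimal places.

20.44

n = 7, Σx = 251, Σy = 192, Σxy = 7423, Σx² = 10093, Σy² = 5552
Sxx = Σx² − (Σx)²/n = 10093 − 9000.142857 = 1092.857143
Sxy = Σxy − (Σx)(Σy)/n = 7423 − 6884.571429 = 538.428571
Syy = Σy² − (Σy)²/n = 5552 − 5266.285714 = 285.714286
b = Sxy/Sxx = 538.428571/1092.857143 = 0.492680
SSE = Syy − b·Sxy = 285.714286 − 0.492680·538.428571 = 20.441438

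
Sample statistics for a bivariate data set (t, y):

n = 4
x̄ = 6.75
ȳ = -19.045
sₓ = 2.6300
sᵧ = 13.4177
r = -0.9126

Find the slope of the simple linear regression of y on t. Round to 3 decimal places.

b = r · sᵧ/sₓ = -0.9126 · 13.4177/2.63 = -4.655891

-4.656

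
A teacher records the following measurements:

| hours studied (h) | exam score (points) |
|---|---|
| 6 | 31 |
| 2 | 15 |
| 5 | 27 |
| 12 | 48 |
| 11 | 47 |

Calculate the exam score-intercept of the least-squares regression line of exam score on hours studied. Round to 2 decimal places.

9.76

n = 5, Σx = 36, Σy = 168, Σxy = 1444, Σx² = 330
Sxx = Σx² − (Σx)²/n = 330 − 259.2 = 70.8
Sxy = Σxy − (Σx)(Σy)/n = 1444 − 1209.6 = 234.4
b = Sxy/Sxx = 234.4/70.8 = 3.310734
a = ȳ − b·x̄ = 33.6 − 3.310734·7.2 = 9.762712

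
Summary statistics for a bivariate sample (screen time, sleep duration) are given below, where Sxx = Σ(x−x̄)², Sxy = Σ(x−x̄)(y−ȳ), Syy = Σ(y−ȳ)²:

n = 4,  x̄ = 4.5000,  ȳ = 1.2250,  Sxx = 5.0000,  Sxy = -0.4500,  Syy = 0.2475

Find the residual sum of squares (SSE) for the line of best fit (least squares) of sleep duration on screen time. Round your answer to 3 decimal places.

b = Sxy/Sxx = -0.45/5 = -0.09
SSE = Syy − b·Sxy = 0.2475 − (-0.09)·(-0.45) = 0.207

0.207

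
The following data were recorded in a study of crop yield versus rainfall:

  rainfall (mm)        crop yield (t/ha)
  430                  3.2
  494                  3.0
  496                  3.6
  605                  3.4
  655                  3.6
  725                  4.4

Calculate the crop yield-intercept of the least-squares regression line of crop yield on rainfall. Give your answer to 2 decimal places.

n = 6, Σx = 3405, Σy = 21.2, Σxy = 12248.6, Σx² = 1995627
Sxx = Σx² − (Σx)²/n = 1995627 − 1932337.5 = 63289.5
Sxy = Σxy − (Σx)(Σy)/n = 12248.6 − 12031 = 217.6
b = Sxy/Sxx = 217.6/63289.5 = 0.003438
a = ȳ − b·x̄ = 3.533333 − 0.003438·567.5 = 1.582172

1.58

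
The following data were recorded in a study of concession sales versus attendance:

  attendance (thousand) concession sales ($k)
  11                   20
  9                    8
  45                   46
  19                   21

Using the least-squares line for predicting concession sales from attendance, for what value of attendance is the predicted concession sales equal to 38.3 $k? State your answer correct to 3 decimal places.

n = 4, Σx = 84, Σy = 95, Σxy = 2761, Σx² = 2588
Sxx = Σx² − (Σx)²/n = 2588 − 1764 = 824
Sxy = Σxy − (Σx)(Σy)/n = 2761 − 1995 = 766
b = Sxy/Sxx = 766/824 = 0.929612
a = ȳ − b·x̄ = 23.75 − 0.929612·21 = 4.228155
Set a + b·x = 38.3: x = (38.3 − 4.228155) / 0.929612 = 36.651697

36.652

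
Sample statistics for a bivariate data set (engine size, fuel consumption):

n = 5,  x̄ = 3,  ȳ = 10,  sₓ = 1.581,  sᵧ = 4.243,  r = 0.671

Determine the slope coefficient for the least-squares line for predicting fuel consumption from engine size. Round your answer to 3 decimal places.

b = r · sᵧ/sₓ = 0.671 · 4.243/1.581 = 1.800793

1.801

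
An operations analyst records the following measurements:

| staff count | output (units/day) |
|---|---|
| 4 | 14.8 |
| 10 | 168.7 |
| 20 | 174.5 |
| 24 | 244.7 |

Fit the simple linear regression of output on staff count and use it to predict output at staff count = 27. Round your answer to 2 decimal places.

n = 4, Σx = 58, Σy = 602.7, Σxy = 11109, Σx² = 1092
Sxx = Σx² − (Σx)²/n = 1092 − 841 = 251
Sxy = Σxy − (Σx)(Σy)/n = 11109 − 8739.15 = 2369.85
b = Sxy/Sxx = 2369.85/251 = 9.441633
a = ȳ − b·x̄ = 150.675 − 9.441633·14.5 = 13.771315
ŷ(27) = a + b·27 = 13.771315 + 9.441633·27 = 268.695418

268.70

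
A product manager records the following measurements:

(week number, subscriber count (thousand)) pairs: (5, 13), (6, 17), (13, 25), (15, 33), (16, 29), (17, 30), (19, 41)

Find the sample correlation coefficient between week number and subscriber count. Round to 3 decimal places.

0.950

n = 7, Σx = 91, Σy = 188, Σxy = 2740, Σx² = 1361, Σy² = 5594
Sxx = Σx² − (Σx)²/n = 1361 − 1183 = 178
Sxy = Σxy − (Σx)(Σy)/n = 2740 − 2444 = 296
Syy = Σy² − (Σy)²/n = 5594 − 5049.142857 = 544.857143
r = Sxy/√(Sxx·Syy) = 296/√(96984.571429) = 296/311.423460 = 0.950474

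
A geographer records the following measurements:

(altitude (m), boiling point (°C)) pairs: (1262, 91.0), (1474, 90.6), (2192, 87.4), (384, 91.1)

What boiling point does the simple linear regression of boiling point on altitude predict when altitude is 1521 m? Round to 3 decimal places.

89.646

n = 4, Σx = 5312, Σy = 360.1, Σxy = 474949.6, Σx² = 8717640
Sxx = Σx² − (Σx)²/n = 8717640 − 7054336 = 1663304
Sxy = Σxy − (Σx)(Σy)/n = 474949.6 − 478212.8 = -3263.2
b = Sxy/Sxx = -3263.2/1663304 = -0.001962
a = ȳ − b·x̄ = 90.025 − (-0.001962)·1328 = 92.630374
ŷ(1521) = a + b·1521 = 92.630374 + (-0.001962)·1521 = 89.646357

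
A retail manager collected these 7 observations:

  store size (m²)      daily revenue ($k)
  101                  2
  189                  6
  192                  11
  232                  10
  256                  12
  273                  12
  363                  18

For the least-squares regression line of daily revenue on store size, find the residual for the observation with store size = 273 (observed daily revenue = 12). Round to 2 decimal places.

-0.72

n = 7, Σx = 1606, Σy = 71, Σxy = 18650, Σx² = 408444
Sxx = Σx² − (Σx)²/n = 408444 − 368462.285714 = 39981.714286
Sxy = Σxy − (Σx)(Σy)/n = 18650 − 16289.428571 = 2360.571429
b = Sxy/Sxx = 2360.571429/39981.714286 = 0.059041
a = ȳ − b·x̄ = 10.142857 − 0.059041·229.428571 = -3.402898
ŷ(273) = -3.402898 + 0.059041·273 = 12.715370
residual = y − ŷ = 12 − 12.715370 = -0.715370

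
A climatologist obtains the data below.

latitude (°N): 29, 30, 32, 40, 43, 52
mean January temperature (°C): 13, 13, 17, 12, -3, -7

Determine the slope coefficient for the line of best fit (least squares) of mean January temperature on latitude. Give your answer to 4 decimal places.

n = 6, Σx = 226, Σy = 45, Σxy = 1298, Σx² = 8918
Sxx = Σx² − (Σx)²/n = 8918 − 8512.666667 = 405.333333
Sxy = Σxy − (Σx)(Σy)/n = 1298 − 1695 = -397
b = Sxy/Sxx = -397/405.333333 = -0.979441

-0.9794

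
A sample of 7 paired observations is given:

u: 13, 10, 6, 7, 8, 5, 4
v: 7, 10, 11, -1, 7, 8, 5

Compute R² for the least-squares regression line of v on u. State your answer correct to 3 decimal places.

0.019

n = 7, Σx = 53, Σy = 47, Σxy = 366, Σx² = 459, Σy² = 409
Sxx = Σx² − (Σx)²/n = 459 − 401.285714 = 57.714286
Sxy = Σxy − (Σx)(Σy)/n = 366 − 355.857143 = 10.142857
Syy = Σy² − (Σy)²/n = 409 − 315.571429 = 93.428571
R² = Sxy²/(Sxx·Syy) = (10.142857)²/(57.714286·93.428571) = 0.019079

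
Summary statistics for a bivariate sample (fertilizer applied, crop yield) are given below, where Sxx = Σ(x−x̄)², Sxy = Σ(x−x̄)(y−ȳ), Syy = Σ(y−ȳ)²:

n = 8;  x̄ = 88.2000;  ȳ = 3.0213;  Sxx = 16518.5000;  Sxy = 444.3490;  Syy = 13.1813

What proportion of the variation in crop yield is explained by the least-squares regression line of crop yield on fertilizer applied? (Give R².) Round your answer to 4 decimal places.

0.9068

R² = Sxy²/(Sxx·Syy) = (444.349)²/(16518.5·13.1813) = 0.906817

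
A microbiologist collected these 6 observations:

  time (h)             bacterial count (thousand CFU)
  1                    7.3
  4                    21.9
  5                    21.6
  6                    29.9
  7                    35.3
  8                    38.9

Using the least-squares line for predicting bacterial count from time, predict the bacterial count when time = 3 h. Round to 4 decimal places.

n = 6, Σx = 31, Σy = 154.9, Σxy = 940.6, Σx² = 191
Sxx = Σx² − (Σx)²/n = 191 − 160.166667 = 30.833333
Sxy = Σxy − (Σx)(Σy)/n = 940.6 − 800.316667 = 140.283333
b = Sxy/Sxx = 140.283333/30.833333 = 4.549730
a = ȳ − b·x̄ = 25.816667 − 4.549730·5.166667 = 2.309730
ŷ(3) = a + b·3 = 2.309730 + 4.549730·3 = 15.958919

15.9589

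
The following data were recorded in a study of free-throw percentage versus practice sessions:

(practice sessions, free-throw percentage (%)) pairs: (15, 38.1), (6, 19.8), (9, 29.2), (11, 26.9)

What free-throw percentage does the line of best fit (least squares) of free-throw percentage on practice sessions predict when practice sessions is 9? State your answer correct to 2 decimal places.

n = 4, Σx = 41, Σy = 114, Σxy = 1249, Σx² = 463
Sxx = Σx² − (Σx)²/n = 463 − 420.25 = 42.75
Sxy = Σxy − (Σx)(Σy)/n = 1249 − 1168.5 = 80.5
b = Sxy/Sxx = 80.5/42.75 = 1.883041
a = ȳ − b·x̄ = 28.5 − 1.883041·10.25 = 9.198830
ŷ(9) = a + b·9 = 9.198830 + 1.883041·9 = 26.146199

26.15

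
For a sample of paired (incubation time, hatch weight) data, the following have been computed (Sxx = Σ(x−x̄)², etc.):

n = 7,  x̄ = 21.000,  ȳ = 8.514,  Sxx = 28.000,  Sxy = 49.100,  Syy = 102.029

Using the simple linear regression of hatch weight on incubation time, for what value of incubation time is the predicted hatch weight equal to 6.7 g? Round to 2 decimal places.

19.97

b = Sxy/Sxx = 49.1/28 = 1.753571
a = ȳ − b·x̄ = 8.514 − 1.753571·21 = -28.311
Set a + b·x = 6.7: x = (6.7 − (-28.311)) / 1.753571 = 19.965540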